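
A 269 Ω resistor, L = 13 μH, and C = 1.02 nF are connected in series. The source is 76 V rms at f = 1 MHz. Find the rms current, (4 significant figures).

ω = 2πf = 6.283e+06 rad/s
X_L = ωL = 81.68 Ω
X_C = 1/(ωC) = 156.0 Ω
Net reactance X = X_L − X_C = -74.35 Ω
Z = 269.0 − j74.35 Ω
|Z| = √(269.0² + 74.35²) = 279.1 Ω
I = V/|Z| = 76/279.1 = 272.3 mA

272.3 mA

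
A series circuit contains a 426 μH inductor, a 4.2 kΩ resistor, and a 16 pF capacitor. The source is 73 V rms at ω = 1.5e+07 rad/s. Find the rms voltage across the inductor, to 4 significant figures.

X_L = ωL = 6390 Ω
X_C = 1/(ωC) = 4167 Ω
Net reactance X = X_L − X_C = 2223 Ω
Z = 4200 + j2223 Ω
|Z| = √(4200² + 2223²) = 4752 Ω
I = V/|Z| = 15.36 mA
V_L = I·|Z_L| = 0.01536 × 6390 = 98.16 V

98.16 V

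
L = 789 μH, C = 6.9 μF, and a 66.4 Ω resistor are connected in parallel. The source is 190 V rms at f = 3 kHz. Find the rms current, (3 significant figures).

ω = 2πf = 18850 rad/s
X_L = ωL = 14.9 Ω
X_C = 1/(ωC) = 7.69 Ω
Parallel: admittances add. Y = 1/R + 1/(jωL) + jωC
Y = (0.0151 + j0.0628) S
|Y| = 0.0646 S → |Z| = 1/|Y| = 15.5 Ω, ∠Z = −∠Y = -76.5°
I = V/|Z| = 190/15.5 = 12.3 A

12.3 A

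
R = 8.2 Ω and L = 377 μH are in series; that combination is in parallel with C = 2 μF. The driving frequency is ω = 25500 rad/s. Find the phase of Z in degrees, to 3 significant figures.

10.2°

X_L = ωL = 9.61 Ω
X_C = 1/(ωC) = 19.6 Ω
Branch 1 (R+jX_L): Z₁ = 8.20 + j9.61 Ω, |Z₁| = 12.6 Ω
Branch 2 (−jX_C): Z₂ = −j19.6 Ω
Parallel: Z = Z₁Z₂/(Z₁+Z₂), |Z| = 19.2 Ω, ∠Z = 10.2°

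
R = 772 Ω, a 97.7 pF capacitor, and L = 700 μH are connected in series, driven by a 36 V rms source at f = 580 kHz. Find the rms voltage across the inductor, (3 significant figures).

113 V

ω = 2πf = 3.644e+06 rad/s
X_L = ωL = 2550 Ω
X_C = 1/(ωC) = 2810 Ω
Net reactance X = X_L − X_C = -258 Ω
Z = 772 − j258 Ω
|Z| = √(772² + 258²) = 814 Ω
I = V/|Z| = 44.2 mA
V_L = I·|Z_L| = 0.0442 × 2550 = 113 V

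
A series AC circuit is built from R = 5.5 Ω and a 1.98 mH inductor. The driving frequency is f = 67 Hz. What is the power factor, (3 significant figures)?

ω = 2πf = 421.0 rad/s
X_L = ωL = 0.834 Ω
Z = 5.50 + j0.834 Ω
|Z| = √(5.50² + 0.834²) = 5.56 Ω
∠Z = arctan(0.834/5.50) = 8.62°
cos φ = cos(8.62°) = 0.989

0.989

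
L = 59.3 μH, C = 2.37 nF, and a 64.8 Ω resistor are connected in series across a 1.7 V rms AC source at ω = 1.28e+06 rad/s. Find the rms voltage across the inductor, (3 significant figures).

0.493 V

X_L = ωL = 75.9 Ω
X_C = 1/(ωC) = 330 Ω
Net reactance X = X_L − X_C = -254 Ω
Z = 64.8 − j254 Ω
|Z| = √(64.8² + 254²) = 262 Ω
I = V/|Z| = 6.49 mA
V_L = I·|Z_L| = 0.00649 × 75.9 = 0.493 V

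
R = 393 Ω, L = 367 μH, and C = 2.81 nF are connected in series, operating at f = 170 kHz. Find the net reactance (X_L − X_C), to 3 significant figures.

58.8 Ω

ω = 2πf = 1.068e+06 rad/s
X_L = ωL = 392 Ω
X_C = 1/(ωC) = 333 Ω
X = 392 − 333 = 58.8 Ω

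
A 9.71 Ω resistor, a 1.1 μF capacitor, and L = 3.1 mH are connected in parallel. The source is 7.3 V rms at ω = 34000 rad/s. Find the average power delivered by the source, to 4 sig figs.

5.488 W

X_L = ωL = 105.4 Ω
X_C = 1/(ωC) = 26.74 Ω
Parallel: admittances add. Y = 1/R + 1/(jωL) + jωC
Y = (0.1030 + j0.02791) S
|Y| = 0.1067 S → |Z| = 1/|Y| = 9.372 Ω, ∠Z = −∠Y = -15.16°
I = V/|Z| = 778.9 mA
P = VI cos φ = 7.3 × 0.7789 × cos(-15.16°) = 5.488 W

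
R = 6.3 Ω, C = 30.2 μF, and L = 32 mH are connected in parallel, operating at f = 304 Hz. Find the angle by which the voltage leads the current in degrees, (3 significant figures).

ω = 2πf = 1910 rad/s
X_L = ωL = 61.1 Ω
X_C = 1/(ωC) = 17.3 Ω
Parallel: admittances add. Y = 1/R + 1/(jωL) + jωC
Y = (0.159 + j0.0413) S
|Y| = 0.164 S → |Z| = 1/|Y| = 6.10 Ω, ∠Z = −∠Y = -14.6°

-14.6°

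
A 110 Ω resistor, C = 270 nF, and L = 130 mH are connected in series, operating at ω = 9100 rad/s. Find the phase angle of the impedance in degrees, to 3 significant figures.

X_L = ωL = 1180 Ω
X_C = 1/(ωC) = 407 Ω
Net reactance X = X_L − X_C = 776 Ω
Z = 110 + j776 Ω
|Z| = √(110² + 776²) = 784 Ω
∠Z = arctan(776/110) = 81.9°

81.9°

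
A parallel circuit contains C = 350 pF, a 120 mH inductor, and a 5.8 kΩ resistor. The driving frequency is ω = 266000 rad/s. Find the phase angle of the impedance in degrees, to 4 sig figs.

X_L = ωL = 31920 Ω
X_C = 1/(ωC) = 10740 Ω
Parallel: admittances add. Y = 1/R + 1/(jωL) + jωC
Y = (0.0001724 + j6.177e-05) S
|Y| = 0.0001831 S → |Z| = 1/|Y| = 5460 Ω, ∠Z = −∠Y = -19.71°

-19.71°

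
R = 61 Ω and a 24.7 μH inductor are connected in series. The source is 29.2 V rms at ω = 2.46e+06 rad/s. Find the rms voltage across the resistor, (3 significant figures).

X_L = ωL = 60.8 Ω
Z = 61.0 + j60.8 Ω
|Z| = √(61.0² + 60.8²) = 86.1 Ω
I = V/|Z| = 339 mA
V_R = I·|Z_R| = 0.339 × 61.0 = 20.7 V

20.7 V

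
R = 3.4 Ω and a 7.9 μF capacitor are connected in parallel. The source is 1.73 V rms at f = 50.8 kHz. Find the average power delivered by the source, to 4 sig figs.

ω = 2πf = 319200 rad/s
X_C = 1/(ωC) = 0.3966 Ω
Parallel: admittances add. Y = 1/R + jωC
Y = (0.2941 + j2.522) S
|Y| = 2.539 S → |Z| = 1/|Y| = 0.3939 Ω, ∠Z = −∠Y = -83.35°
I = V/|Z| = 4.392 A
P = VI cos φ = 1.73 × 4.392 × cos(-83.35°) = 880.3 mW

880.3 mW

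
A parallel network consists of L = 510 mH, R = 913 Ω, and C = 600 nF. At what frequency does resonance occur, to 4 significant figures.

287.7 Hz

ω₀ = 1/√(LC) = 1/√(0.51 × 6e-07) = 1808 rad/s
f₀ = ω₀/(2π) = 287.7 Hz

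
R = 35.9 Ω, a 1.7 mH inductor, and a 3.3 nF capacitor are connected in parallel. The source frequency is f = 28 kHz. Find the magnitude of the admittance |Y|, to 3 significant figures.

28.0 mS

ω = 2πf = 175900 rad/s
X_L = ωL = 299 Ω
X_C = 1/(ωC) = 1720 Ω
Parallel: admittances add. Y = 1/R + 1/(jωL) + jωC
Y = (0.0279 − j0.00276) S
|Y| = 0.0280 S → |Z| = 1/|Y| = 35.7 Ω, ∠Z = −∠Y = 5.66°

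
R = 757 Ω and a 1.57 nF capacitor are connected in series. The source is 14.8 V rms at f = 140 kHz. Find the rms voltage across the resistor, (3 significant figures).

ω = 2πf = 879600 rad/s
X_C = 1/(ωC) = 724 Ω
Z = 757 − j724 Ω
|Z| = √(757² + 724²) = 1050 Ω
I = V/|Z| = 14.1 mA
V_R = I·|Z_R| = 0.0141 × 757 = 10.7 V

10.7 V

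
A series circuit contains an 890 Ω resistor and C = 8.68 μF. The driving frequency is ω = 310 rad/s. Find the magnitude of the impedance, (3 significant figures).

964 Ω

X_C = 1/(ωC) = 372 Ω
Z = 890 − j372 Ω
|Z| = √(890² + 372²) = 964 Ω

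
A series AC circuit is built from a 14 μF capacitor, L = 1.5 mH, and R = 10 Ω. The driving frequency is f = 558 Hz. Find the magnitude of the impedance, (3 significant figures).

ω = 2πf = 3506 rad/s
X_L = ωL = 5.26 Ω
X_C = 1/(ωC) = 20.4 Ω
Net reactance X = X_L − X_C = -15.1 Ω
Z = 10.0 − j15.1 Ω
|Z| = √(10.0² + 15.1²) = 18.1 Ω

18.1 Ω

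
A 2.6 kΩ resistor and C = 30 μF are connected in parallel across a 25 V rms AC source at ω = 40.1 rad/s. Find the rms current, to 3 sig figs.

31.6 mA

X_C = 1/(ωC) = 831 Ω
Parallel: admittances add. Y = 1/R + jωC
Y = (0.000385 + j0.00120) S
|Y| = 0.00126 S → |Z| = 1/|Y| = 792 Ω, ∠Z = −∠Y = -72.3°
I = V/|Z| = 25/792 = 31.6 mA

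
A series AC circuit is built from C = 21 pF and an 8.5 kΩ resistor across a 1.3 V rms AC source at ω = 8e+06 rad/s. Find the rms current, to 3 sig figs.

X_C = 1/(ωC) = 5950 Ω
Z = 8500 − j5950 Ω
|Z| = √(8500² + 5950²) = 10400 Ω
I = V/|Z| = 1.3/10400 = 125 μA

125 μA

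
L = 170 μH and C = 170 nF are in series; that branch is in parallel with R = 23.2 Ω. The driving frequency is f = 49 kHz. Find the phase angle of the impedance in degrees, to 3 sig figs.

34.9°

ω = 2πf = 307900 rad/s
X_L = ωL = 52.3 Ω
X_C = 1/(ωC) = 19.1 Ω
Branch 1: Z₁ = R = 23.2 Ω
Branch 2 (series LC): Z₂ = j(X_L − X_C) = j33.2 Ω
Parallel: Z = Z₁Z₂/(Z₁+Z₂), |Z| = 19.0 Ω, ∠Z = 34.9°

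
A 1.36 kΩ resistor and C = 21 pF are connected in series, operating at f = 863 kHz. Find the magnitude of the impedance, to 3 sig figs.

8890 Ω

ω = 2πf = 5.422e+06 rad/s
X_C = 1/(ωC) = 8780 Ω
Z = 1360 − j8780 Ω
|Z| = √(1360² + 8780²) = 8890 Ω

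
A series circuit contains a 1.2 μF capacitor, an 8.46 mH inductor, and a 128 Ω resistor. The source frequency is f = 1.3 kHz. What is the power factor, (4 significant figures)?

0.9685

ω = 2πf = 8168 rad/s
X_L = ωL = 69.10 Ω
X_C = 1/(ωC) = 102.0 Ω
Net reactance X = X_L − X_C = -32.92 Ω
Z = 128.0 − j32.92 Ω
|Z| = √(128.0² + 32.92²) = 132.2 Ω
∠Z = arctan(-32.92/128.0) = -14.42°
cos φ = cos(-14.42°) = 0.9685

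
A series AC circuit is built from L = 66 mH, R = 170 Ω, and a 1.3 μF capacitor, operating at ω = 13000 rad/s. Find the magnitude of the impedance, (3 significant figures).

817 Ω

X_L = ωL = 858 Ω
X_C = 1/(ωC) = 59.2 Ω
Net reactance X = X_L − X_C = 799 Ω
Z = 170 + j799 Ω
|Z| = √(170² + 799²) = 817 Ω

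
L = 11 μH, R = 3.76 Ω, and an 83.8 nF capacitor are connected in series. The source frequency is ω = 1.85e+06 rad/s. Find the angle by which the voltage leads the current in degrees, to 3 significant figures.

X_L = ωL = 20.3 Ω
X_C = 1/(ωC) = 6.45 Ω
Net reactance X = X_L − X_C = 13.9 Ω
Z = 3.76 + j13.9 Ω
|Z| = √(3.76² + 13.9²) = 14.4 Ω
∠Z = arctan(13.9/3.76) = 74.9°

74.9°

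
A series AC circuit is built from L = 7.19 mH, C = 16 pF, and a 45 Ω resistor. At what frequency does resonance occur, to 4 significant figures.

ω₀ = 1/√(LC) = 1/√(0.00719 × 1.6e-11) = 2.948e+06 rad/s
f₀ = ω₀/(2π) = 469.2 kHz

469.2 kHz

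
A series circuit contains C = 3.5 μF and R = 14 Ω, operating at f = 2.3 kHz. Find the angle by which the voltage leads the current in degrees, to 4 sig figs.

-54.70°

ω = 2πf = 14450 rad/s
X_C = 1/(ωC) = 19.77 Ω
Z = 14.00 − j19.77 Ω
|Z| = √(14.00² + 19.77²) = 24.23 Ω
∠Z = arctan(-19.77/14.00) = -54.70°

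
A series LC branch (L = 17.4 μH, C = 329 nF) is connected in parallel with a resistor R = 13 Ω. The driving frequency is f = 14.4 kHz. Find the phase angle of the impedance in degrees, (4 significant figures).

-22.10°

ω = 2πf = 90480 rad/s
X_L = ωL = 1.574 Ω
X_C = 1/(ωC) = 33.59 Ω
Branch 1: Z₁ = R = 13.00 Ω
Branch 2 (series LC): Z₂ = j(X_L − X_C) = −j32.02 Ω
Parallel: Z = Z₁Z₂/(Z₁+Z₂), |Z| = 12.05 Ω, ∠Z = -22.10°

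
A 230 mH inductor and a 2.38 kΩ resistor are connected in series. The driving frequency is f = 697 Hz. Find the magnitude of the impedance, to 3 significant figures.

2580 Ω

ω = 2πf = 4379 rad/s
X_L = ωL = 1010 Ω
Z = 2380 + j1010 Ω
|Z| = √(2380² + 1010²) = 2580 Ω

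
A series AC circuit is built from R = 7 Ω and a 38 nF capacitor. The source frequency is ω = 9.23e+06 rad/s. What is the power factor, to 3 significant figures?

0.926

X_C = 1/(ωC) = 2.85 Ω
Z = 7.00 − j2.85 Ω
|Z| = √(7.00² + 2.85²) = 7.56 Ω
∠Z = arctan(-2.85/7.00) = -22.2°
cos φ = cos(-22.2°) = 0.926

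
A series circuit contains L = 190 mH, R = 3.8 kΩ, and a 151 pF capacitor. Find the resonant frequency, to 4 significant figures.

ω₀ = 1/√(LC) = 1/√(0.19 × 1.51e-10) = 186700 rad/s
f₀ = ω₀/(2π) = 29.71 kHz

29.71 kHz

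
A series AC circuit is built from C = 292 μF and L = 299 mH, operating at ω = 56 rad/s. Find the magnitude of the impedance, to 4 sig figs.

44.41 Ω

X_L = ωL = 16.74 Ω
X_C = 1/(ωC) = 61.15 Ω
Net reactance X = X_L − X_C = -44.41 Ω
Z = − j44.41 Ω
|Z| = √(0² + 44.41²) = 44.41 Ω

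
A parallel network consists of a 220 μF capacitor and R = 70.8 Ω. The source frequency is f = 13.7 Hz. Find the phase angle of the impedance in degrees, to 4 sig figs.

-53.28°

ω = 2πf = 86.08 rad/s
X_C = 1/(ωC) = 52.81 Ω
Parallel: admittances add. Y = 1/R + jωC
Y = (0.01412 + j0.01894) S
|Y| = 0.02362 S → |Z| = 1/|Y| = 42.33 Ω, ∠Z = −∠Y = -53.28°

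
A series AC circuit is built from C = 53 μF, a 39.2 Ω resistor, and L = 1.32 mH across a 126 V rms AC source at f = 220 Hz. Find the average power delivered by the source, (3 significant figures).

371 W

ω = 2πf = 1382 rad/s
X_L = ωL = 1.82 Ω
X_C = 1/(ωC) = 13.6 Ω
Net reactance X = X_L − X_C = -11.8 Ω
Z = 39.2 − j11.8 Ω
|Z| = √(39.2² + 11.8²) = 40.9 Ω
∠Z = arctan(-11.8/39.2) = -16.8°
I = V/|Z| = 3.08 A
P = VI cos φ = 126 × 3.08 × cos(-16.8°) = 371 W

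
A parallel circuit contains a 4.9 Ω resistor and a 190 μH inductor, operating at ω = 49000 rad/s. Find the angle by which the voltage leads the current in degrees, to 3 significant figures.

27.8°

X_L = ωL = 9.31 Ω
Parallel: admittances add. Y = 1/R + 1/(jωL)
Y = (0.204 − j0.107) S
|Y| = 0.231 S → |Z| = 1/|Y| = 4.34 Ω, ∠Z = −∠Y = 27.8°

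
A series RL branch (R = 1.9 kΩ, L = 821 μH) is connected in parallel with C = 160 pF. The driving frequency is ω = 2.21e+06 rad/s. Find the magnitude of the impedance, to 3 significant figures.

X_L = ωL = 1810 Ω
X_C = 1/(ωC) = 2830 Ω
Branch 1 (R+jX_L): Z₁ = 1900 + j1810 Ω, |Z₁| = 2630 Ω
Branch 2 (−jX_C): Z₂ = −j2830 Ω
Parallel: Z = Z₁Z₂/(Z₁+Z₂), |Z| = 3450 Ω, ∠Z = -18.2°

3450 Ω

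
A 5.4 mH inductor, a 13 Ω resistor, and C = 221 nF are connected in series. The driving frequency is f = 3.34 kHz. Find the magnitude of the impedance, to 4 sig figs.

ω = 2πf = 20990 rad/s
X_L = ωL = 113.3 Ω
X_C = 1/(ωC) = 215.6 Ω
Net reactance X = X_L − X_C = -102.3 Ω
Z = 13.00 − j102.3 Ω
|Z| = √(13.00² + 102.3²) = 103.1 Ω

103.1 Ω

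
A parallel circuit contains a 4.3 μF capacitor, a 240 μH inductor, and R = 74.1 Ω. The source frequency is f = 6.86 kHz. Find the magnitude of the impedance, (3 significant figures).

11.1 Ω

ω = 2πf = 43100 rad/s
X_L = ωL = 10.3 Ω
X_C = 1/(ωC) = 5.40 Ω
Parallel: admittances add. Y = 1/R + 1/(jωL) + jωC
Y = (0.0135 + j0.0887) S
|Y| = 0.0897 S → |Z| = 1/|Y| = 11.1 Ω, ∠Z = −∠Y = -81.3°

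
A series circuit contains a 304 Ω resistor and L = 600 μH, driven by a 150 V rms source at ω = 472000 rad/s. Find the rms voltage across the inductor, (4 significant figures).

102.2 V

X_L = ωL = 283.2 Ω
Z = 304.0 + j283.2 Ω
|Z| = √(304.0² + 283.2²) = 415.5 Ω
I = V/|Z| = 361.0 mA
V_L = I·|Z_L| = 0.3610 × 283.2 = 102.2 V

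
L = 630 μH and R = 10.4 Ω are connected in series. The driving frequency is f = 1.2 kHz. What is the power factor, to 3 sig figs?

0.910

ω = 2πf = 7540 rad/s
X_L = ωL = 4.75 Ω
Z = 10.4 + j4.75 Ω
|Z| = √(10.4² + 4.75²) = 11.4 Ω
∠Z = arctan(4.75/10.4) = 24.5°
cos φ = cos(24.5°) = 0.910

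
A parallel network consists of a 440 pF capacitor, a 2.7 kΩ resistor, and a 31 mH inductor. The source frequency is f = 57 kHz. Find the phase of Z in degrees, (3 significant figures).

-10.3°

ω = 2πf = 358100 rad/s
X_L = ωL = 11100 Ω
X_C = 1/(ωC) = 6350 Ω
Parallel: admittances add. Y = 1/R + 1/(jωL) + jωC
Y = (0.000370 + j6.75e-05) S
|Y| = 0.000376 S → |Z| = 1/|Y| = 2660 Ω, ∠Z = −∠Y = -10.3°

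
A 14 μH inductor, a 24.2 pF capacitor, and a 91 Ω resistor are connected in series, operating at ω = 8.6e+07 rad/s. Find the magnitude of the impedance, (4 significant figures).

729.2 Ω

X_L = ωL = 1204 Ω
X_C = 1/(ωC) = 480.5 Ω
Net reactance X = X_L − X_C = 723.5 Ω
Z = 91.00 + j723.5 Ω
|Z| = √(91.00² + 723.5²) = 729.2 Ω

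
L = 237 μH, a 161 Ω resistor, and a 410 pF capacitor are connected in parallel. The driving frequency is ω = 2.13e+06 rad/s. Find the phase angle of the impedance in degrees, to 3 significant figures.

10.1°

X_L = ωL = 505 Ω
X_C = 1/(ωC) = 1150 Ω
Parallel: admittances add. Y = 1/R + 1/(jωL) + jωC
Y = (0.00621 − j0.00111) S
|Y| = 0.00631 S → |Z| = 1/|Y| = 158 Ω, ∠Z = −∠Y = 10.1°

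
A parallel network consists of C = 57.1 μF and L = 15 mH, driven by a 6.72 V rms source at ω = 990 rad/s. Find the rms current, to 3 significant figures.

72.7 mA

X_L = ωL = 14.8 Ω
X_C = 1/(ωC) = 17.7 Ω
Parallel: admittances add. Y = 1/(jωL) + jωC
Y = (0 − j0.0108) S
|Y| = 0.0108 S → |Z| = 1/|Y| = 92.5 Ω, ∠Z = −∠Y = 90.0°
I = V/|Z| = 6.72/92.5 = 72.7 mA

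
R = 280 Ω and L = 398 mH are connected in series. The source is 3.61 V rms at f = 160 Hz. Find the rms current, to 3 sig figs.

7.39 mA

ω = 2πf = 1005 rad/s
X_L = ωL = 400 Ω
Z = 280 + j400 Ω
|Z| = √(280² + 400²) = 488 Ω
I = V/|Z| = 3.61/488 = 7.39 mA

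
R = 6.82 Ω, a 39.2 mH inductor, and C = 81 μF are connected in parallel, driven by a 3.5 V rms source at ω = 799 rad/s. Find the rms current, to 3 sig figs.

X_L = ωL = 31.3 Ω
X_C = 1/(ωC) = 15.5 Ω
Parallel: admittances add. Y = 1/R + 1/(jωL) + jωC
Y = (0.147 + j0.0328) S
|Y| = 0.150 S → |Z| = 1/|Y| = 6.66 Ω, ∠Z = −∠Y = -12.6°
I = V/|Z| = 3.5/6.66 = 526 mA

526 mA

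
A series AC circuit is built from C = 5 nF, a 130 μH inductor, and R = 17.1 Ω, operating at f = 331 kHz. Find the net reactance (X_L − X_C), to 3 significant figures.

ω = 2πf = 2.08e+06 rad/s
X_L = ωL = 270 Ω
X_C = 1/(ωC) = 96.2 Ω
X = 270 − 96.2 = 174 Ω

174 Ω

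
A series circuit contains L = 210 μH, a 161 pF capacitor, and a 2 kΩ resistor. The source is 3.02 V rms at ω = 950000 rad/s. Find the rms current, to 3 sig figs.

454 μA

X_L = ωL = 200 Ω
X_C = 1/(ωC) = 6540 Ω
Net reactance X = X_L − X_C = -6340 Ω
Z = 2000 − j6340 Ω
|Z| = √(2000² + 6340²) = 6650 Ω
I = V/|Z| = 3.02/6650 = 454 μA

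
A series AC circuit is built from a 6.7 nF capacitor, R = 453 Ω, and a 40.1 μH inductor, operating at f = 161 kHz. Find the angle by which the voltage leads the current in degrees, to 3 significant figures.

-13.3°

ω = 2πf = 1.012e+06 rad/s
X_L = ωL = 40.6 Ω
X_C = 1/(ωC) = 148 Ω
Net reactance X = X_L − X_C = -107 Ω
Z = 453 − j107 Ω
|Z| = √(453² + 107²) = 465 Ω
∠Z = arctan(-107/453) = -13.3°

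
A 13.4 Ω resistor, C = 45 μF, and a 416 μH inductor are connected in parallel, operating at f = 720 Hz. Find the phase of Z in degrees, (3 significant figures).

77.2°

ω = 2πf = 4524 rad/s
X_L = ωL = 1.88 Ω
X_C = 1/(ωC) = 4.91 Ω
Parallel: admittances add. Y = 1/R + 1/(jωL) + jωC
Y = (0.0746 − j0.328) S
|Y| = 0.336 S → |Z| = 1/|Y| = 2.97 Ω, ∠Z = −∠Y = 77.2°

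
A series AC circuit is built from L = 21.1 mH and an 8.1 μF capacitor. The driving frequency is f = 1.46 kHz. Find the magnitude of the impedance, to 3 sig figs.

180 Ω

ω = 2πf = 9173 rad/s
X_L = ωL = 194 Ω
X_C = 1/(ωC) = 13.5 Ω
Net reactance X = X_L − X_C = 180 Ω
Z = j180 Ω
|Z| = √(0² + 180²) = 180 Ω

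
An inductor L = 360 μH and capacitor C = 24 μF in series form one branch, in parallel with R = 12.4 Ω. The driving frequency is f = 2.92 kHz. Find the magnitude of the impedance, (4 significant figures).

4.091 Ω

ω = 2πf = 18350 rad/s
X_L = ωL = 6.605 Ω
X_C = 1/(ωC) = 2.271 Ω
Branch 1: Z₁ = R = 12.40 Ω
Branch 2 (series LC): Z₂ = j(X_L − X_C) = j4.334 Ω
Parallel: Z = Z₁Z₂/(Z₁+Z₂), |Z| = 4.091 Ω, ∠Z = 70.74°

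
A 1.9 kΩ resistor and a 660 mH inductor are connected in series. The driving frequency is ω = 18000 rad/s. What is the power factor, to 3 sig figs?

X_L = ωL = 11900 Ω
Z = 1900 + j11900 Ω
|Z| = √(1900² + 11900²) = 12000 Ω
∠Z = arctan(11900/1900) = 80.9°
cos φ = cos(80.9°) = 0.158

0.158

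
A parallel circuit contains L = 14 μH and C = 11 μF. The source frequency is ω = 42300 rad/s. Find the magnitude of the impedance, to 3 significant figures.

0.817 Ω

X_L = ωL = 0.592 Ω
X_C = 1/(ωC) = 2.15 Ω
Parallel: admittances add. Y = 1/(jωL) + jωC
Y = (0 − j1.22) S
|Y| = 1.22 S → |Z| = 1/|Y| = 0.817 Ω, ∠Z = −∠Y = 90.0°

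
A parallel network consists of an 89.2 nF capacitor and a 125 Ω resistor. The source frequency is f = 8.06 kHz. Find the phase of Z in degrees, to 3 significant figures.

-29.5°

ω = 2πf = 50640 rad/s
X_C = 1/(ωC) = 221 Ω
Parallel: admittances add. Y = 1/R + jωC
Y = (0.00800 + j0.00452) S
|Y| = 0.00919 S → |Z| = 1/|Y| = 109 Ω, ∠Z = −∠Y = -29.5°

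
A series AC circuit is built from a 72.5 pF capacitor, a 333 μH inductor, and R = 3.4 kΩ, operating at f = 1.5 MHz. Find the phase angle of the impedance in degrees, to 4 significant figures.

26.23°

ω = 2πf = 9.425e+06 rad/s
X_L = ωL = 3138 Ω
X_C = 1/(ωC) = 1463 Ω
Net reactance X = X_L − X_C = 1675 Ω
Z = 3400 + j1675 Ω
|Z| = √(3400² + 1675²) = 3790 Ω
∠Z = arctan(1675/3400) = 26.23°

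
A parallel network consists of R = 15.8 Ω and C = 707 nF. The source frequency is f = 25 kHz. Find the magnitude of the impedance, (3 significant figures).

7.82 Ω

ω = 2πf = 157100 rad/s
X_C = 1/(ωC) = 9.00 Ω
Parallel: admittances add. Y = 1/R + jωC
Y = (0.0633 + j0.111) S
|Y| = 0.128 S → |Z| = 1/|Y| = 7.82 Ω, ∠Z = −∠Y = -60.3°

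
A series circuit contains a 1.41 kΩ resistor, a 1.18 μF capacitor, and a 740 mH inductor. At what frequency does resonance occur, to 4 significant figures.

170.3 Hz

ω₀ = 1/√(LC) = 1/√(0.74 × 1.18e-06) = 1070 rad/s
f₀ = ω₀/(2π) = 170.3 Hz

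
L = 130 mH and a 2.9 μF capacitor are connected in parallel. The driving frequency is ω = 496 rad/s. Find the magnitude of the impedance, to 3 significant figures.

X_L = ωL = 64.5 Ω
X_C = 1/(ωC) = 695 Ω
Parallel: admittances add. Y = 1/(jωL) + jωC
Y = (0 − j0.0141) S
|Y| = 0.0141 S → |Z| = 1/|Y| = 71.1 Ω, ∠Z = −∠Y = 90.0°

71.1 Ω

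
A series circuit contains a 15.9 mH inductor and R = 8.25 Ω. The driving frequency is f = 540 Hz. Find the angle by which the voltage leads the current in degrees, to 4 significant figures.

ω = 2πf = 3393 rad/s
X_L = ωL = 53.95 Ω
Z = 8.250 + j53.95 Ω
|Z| = √(8.250² + 53.95²) = 54.57 Ω
∠Z = arctan(53.95/8.250) = 81.31°

81.31°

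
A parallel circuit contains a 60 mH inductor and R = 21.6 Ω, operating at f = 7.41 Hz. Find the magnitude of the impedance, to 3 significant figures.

ω = 2πf = 46.56 rad/s
X_L = ωL = 2.79 Ω
Parallel: admittances add. Y = 1/R + 1/(jωL)
Y = (0.0463 − j0.358) S
|Y| = 0.361 S → |Z| = 1/|Y| = 2.77 Ω, ∠Z = −∠Y = 82.6°

2.77 Ω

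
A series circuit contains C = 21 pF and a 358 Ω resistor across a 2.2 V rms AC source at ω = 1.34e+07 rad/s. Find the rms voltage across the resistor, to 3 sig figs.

X_C = 1/(ωC) = 3550 Ω
Z = 358 − j3550 Ω
|Z| = √(358² + 3550²) = 3570 Ω
I = V/|Z| = 616 μA
V_R = I·|Z_R| = 0.000616 × 358 = 0.221 V

0.221 V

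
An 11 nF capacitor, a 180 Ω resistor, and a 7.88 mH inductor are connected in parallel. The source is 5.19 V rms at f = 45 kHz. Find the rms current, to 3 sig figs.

ω = 2πf = 282700 rad/s
X_L = ωL = 2230 Ω
X_C = 1/(ωC) = 322 Ω
Parallel: admittances add. Y = 1/R + 1/(jωL) + jωC
Y = (0.00556 + j0.00266) S
|Y| = 0.00616 S → |Z| = 1/|Y| = 162 Ω, ∠Z = −∠Y = -25.6°
I = V/|Z| = 5.19/162 = 32.0 mA

32.0 mA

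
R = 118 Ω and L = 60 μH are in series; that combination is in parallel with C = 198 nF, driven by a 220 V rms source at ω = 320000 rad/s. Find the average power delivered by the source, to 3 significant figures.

X_L = ωL = 19.2 Ω
X_C = 1/(ωC) = 15.8 Ω
Branch 1 (R+jX_L): Z₁ = 118 + j19.2 Ω, |Z₁| = 120 Ω
Branch 2 (−jX_C): Z₂ = −j15.8 Ω
Parallel: Z = Z₁Z₂/(Z₁+Z₂), |Z| = 16.0 Ω, ∠Z = -82.4°
I = V/|Z| = 13.8 A
P = VI cos φ = 220 × 13.8 × cos(-82.4°) = 400 W

400 W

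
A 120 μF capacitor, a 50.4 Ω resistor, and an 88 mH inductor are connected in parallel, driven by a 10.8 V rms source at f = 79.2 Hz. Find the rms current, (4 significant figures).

452.3 mA

ω = 2πf = 497.6 rad/s
X_L = ωL = 43.79 Ω
X_C = 1/(ωC) = 16.75 Ω
Parallel: admittances add. Y = 1/R + 1/(jωL) + jωC
Y = (0.01984 + j0.03688) S
|Y| = 0.04188 S → |Z| = 1/|Y| = 23.88 Ω, ∠Z = −∠Y = -61.72°
I = V/|Z| = 10.8/23.88 = 452.3 mA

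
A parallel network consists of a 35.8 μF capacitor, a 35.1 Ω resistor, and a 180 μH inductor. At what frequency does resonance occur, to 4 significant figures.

1.983 kHz

ω₀ = 1/√(LC) = 1/√(0.00018 × 3.58e-05) = 12460 rad/s
f₀ = ω₀/(2π) = 1.983 kHz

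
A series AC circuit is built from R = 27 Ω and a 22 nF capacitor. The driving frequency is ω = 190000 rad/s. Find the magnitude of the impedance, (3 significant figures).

241 Ω

X_C = 1/(ωC) = 239 Ω
Z = 27.0 − j239 Ω
|Z| = √(27.0² + 239²) = 241 Ω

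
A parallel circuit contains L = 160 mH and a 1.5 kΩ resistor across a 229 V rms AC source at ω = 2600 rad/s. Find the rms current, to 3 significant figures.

571 mA

X_L = ωL = 416 Ω
Parallel: admittances add. Y = 1/R + 1/(jωL)
Y = (0.000667 − j0.00240) S
|Y| = 0.00249 S → |Z| = 1/|Y| = 401 Ω, ∠Z = −∠Y = 74.5°
I = V/|Z| = 229/401 = 571 mA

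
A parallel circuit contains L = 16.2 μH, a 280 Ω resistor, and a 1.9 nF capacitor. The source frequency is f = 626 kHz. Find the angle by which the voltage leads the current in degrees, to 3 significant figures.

66.5°

ω = 2πf = 3.933e+06 rad/s
X_L = ωL = 63.7 Ω
X_C = 1/(ωC) = 134 Ω
Parallel: admittances add. Y = 1/R + 1/(jωL) + jωC
Y = (0.00357 − j0.00822) S
|Y| = 0.00896 S → |Z| = 1/|Y| = 112 Ω, ∠Z = −∠Y = 66.5°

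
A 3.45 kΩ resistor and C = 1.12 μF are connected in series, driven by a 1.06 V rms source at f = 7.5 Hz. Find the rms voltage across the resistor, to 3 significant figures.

ω = 2πf = 47.12 rad/s
X_C = 1/(ωC) = 18900 Ω
Z = 3450 − j18900 Ω
|Z| = √(3450² + 18900²) = 19300 Ω
I = V/|Z| = 55.0 μA
V_R = I·|Z_R| = 5.5e-05 × 3450 = 0.190 V

0.190 V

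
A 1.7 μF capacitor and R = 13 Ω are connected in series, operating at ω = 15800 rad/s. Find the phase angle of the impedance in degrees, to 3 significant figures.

X_C = 1/(ωC) = 37.2 Ω
Z = 13.0 − j37.2 Ω
|Z| = √(13.0² + 37.2²) = 39.4 Ω
∠Z = arctan(-37.2/13.0) = -70.8°

-70.8°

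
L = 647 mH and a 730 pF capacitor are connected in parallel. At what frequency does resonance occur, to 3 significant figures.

7.32 kHz

ω₀ = 1/√(LC) = 1/√(0.647 × 7.3e-10) = 46010 rad/s
f₀ = ω₀/(2π) = 7.32 kHz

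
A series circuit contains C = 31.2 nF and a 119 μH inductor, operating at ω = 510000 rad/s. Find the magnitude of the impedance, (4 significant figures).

X_L = ωL = 60.69 Ω
X_C = 1/(ωC) = 62.85 Ω
Net reactance X = X_L − X_C = -2.156 Ω
Z = − j2.156 Ω
|Z| = √(0² + 2.156²) = 2.156 Ω

2.156 Ω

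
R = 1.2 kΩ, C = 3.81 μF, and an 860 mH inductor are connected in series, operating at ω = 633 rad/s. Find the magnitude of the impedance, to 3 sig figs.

X_L = ωL = 544 Ω
X_C = 1/(ωC) = 415 Ω
Net reactance X = X_L − X_C = 130 Ω
Z = 1200 + j130 Ω
|Z| = √(1200² + 130²) = 1210 Ω

1210 Ω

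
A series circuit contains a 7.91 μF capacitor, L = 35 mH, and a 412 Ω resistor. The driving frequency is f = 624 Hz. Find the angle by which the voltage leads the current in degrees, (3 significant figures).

14.3°

ω = 2πf = 3921 rad/s
X_L = ωL = 137 Ω
X_C = 1/(ωC) = 32.2 Ω
Net reactance X = X_L − X_C = 105 Ω
Z = 412 + j105 Ω
|Z| = √(412² + 105²) = 425 Ω
∠Z = arctan(105/412) = 14.3°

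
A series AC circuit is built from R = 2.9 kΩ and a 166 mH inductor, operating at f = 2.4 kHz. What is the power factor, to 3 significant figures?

ω = 2πf = 15080 rad/s
X_L = ωL = 2500 Ω
Z = 2900 + j2500 Ω
|Z| = √(2900² + 2500²) = 3830 Ω
∠Z = arctan(2500/2900) = 40.8°
cos φ = cos(40.8°) = 0.757

0.757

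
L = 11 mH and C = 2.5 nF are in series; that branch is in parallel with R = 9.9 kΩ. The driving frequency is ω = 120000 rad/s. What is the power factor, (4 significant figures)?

X_L = ωL = 1320 Ω
X_C = 1/(ωC) = 3333 Ω
Branch 1: Z₁ = R = 9900 Ω
Branch 2 (series LC): Z₂ = j(X_L − X_C) = −j2013 Ω
Parallel: Z = Z₁Z₂/(Z₁+Z₂), |Z| = 1973 Ω, ∠Z = -78.50°
cos φ = cos(-78.50°) = 0.1993

0.1993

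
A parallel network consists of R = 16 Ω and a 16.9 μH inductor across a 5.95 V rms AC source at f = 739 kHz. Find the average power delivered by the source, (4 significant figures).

ω = 2πf = 4.643e+06 rad/s
X_L = ωL = 78.47 Ω
Parallel: admittances add. Y = 1/R + 1/(jωL)
Y = (0.06250 − j0.01274) S
|Y| = 0.06379 S → |Z| = 1/|Y| = 15.68 Ω, ∠Z = −∠Y = 11.52°
I = V/|Z| = 379.5 mA
P = VI cos φ = 5.95 × 0.3795 × cos(11.52°) = 2.213 W

2.213 W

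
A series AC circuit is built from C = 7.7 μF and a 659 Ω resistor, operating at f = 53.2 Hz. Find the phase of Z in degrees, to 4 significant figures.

-30.52°

ω = 2πf = 334.3 rad/s
X_C = 1/(ωC) = 388.5 Ω
Z = 659.0 − j388.5 Ω
|Z| = √(659.0² + 388.5²) = 765.0 Ω
∠Z = arctan(-388.5/659.0) = -30.52°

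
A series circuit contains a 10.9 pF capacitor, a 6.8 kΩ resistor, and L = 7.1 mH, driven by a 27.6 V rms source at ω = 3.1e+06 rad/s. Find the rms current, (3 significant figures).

X_L = ωL = 22000 Ω
X_C = 1/(ωC) = 29600 Ω
Net reactance X = X_L − X_C = -7580 Ω
Z = 6800 − j7580 Ω
|Z| = √(6800² + 7580²) = 10200 Ω
I = V/|Z| = 27.6/10200 = 2.71 mA

2.71 mA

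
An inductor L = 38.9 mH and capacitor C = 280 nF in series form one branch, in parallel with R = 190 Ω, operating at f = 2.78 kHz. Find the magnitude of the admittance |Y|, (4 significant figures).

5.669 mS

ω = 2πf = 17470 rad/s
X_L = ωL = 679.5 Ω
X_C = 1/(ωC) = 204.5 Ω
Branch 1: Z₁ = R = 190.0 Ω
Branch 2 (series LC): Z₂ = j(X_L − X_C) = j475.0 Ω
Parallel: Z = Z₁Z₂/(Z₁+Z₂), |Z| = 176.4 Ω, ∠Z = 21.80°
|Y| = 1/|Z| = 5.669 mS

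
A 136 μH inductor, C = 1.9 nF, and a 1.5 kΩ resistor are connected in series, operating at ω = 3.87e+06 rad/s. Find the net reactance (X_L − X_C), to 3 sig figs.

390 Ω

X_L = ωL = 526 Ω
X_C = 1/(ωC) = 136 Ω
X = 526 − 136 = 390 Ω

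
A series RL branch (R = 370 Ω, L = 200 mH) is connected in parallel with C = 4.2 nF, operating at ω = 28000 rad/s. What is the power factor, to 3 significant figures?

X_L = ωL = 5600 Ω
X_C = 1/(ωC) = 8500 Ω
Branch 1 (R+jX_L): Z₁ = 370 + j5600 Ω, |Z₁| = 5610 Ω
Branch 2 (−jX_C): Z₂ = −j8500 Ω
Parallel: Z = Z₁Z₂/(Z₁+Z₂), |Z| = 16300 Ω, ∠Z = 79.0°
cos φ = cos(79.0°) = 0.192

0.192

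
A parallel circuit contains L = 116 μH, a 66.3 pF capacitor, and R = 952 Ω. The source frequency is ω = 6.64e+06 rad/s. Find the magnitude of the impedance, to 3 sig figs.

737 Ω

X_L = ωL = 770 Ω
X_C = 1/(ωC) = 2270 Ω
Parallel: admittances add. Y = 1/R + 1/(jωL) + jωC
Y = (0.00105 − j0.000858) S
|Y| = 0.00136 S → |Z| = 1/|Y| = 737 Ω, ∠Z = −∠Y = 39.2°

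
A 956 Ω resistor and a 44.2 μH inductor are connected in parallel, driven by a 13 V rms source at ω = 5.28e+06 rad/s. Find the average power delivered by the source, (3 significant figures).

X_L = ωL = 233 Ω
Parallel: admittances add. Y = 1/R + 1/(jωL)
Y = (0.00105 − j0.00428) S
|Y| = 0.00441 S → |Z| = 1/|Y| = 227 Ω, ∠Z = −∠Y = 76.3°
I = V/|Z| = 57.3 mA
P = VI cos φ = 13 × 0.0573 × cos(76.3°) = 177 mW

177 mW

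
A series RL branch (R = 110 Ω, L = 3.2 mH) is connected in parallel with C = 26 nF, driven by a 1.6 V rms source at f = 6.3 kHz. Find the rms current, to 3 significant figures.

8.36 mA

ω = 2πf = 39580 rad/s
X_L = ωL = 127 Ω
X_C = 1/(ωC) = 972 Ω
Branch 1 (R+jX_L): Z₁ = 110 + j127 Ω, |Z₁| = 168 Ω
Branch 2 (−jX_C): Z₂ = −j972 Ω
Parallel: Z = Z₁Z₂/(Z₁+Z₂), |Z| = 191 Ω, ∠Z = 41.6°
I = V/|Z| = 1.6/191 = 8.36 mA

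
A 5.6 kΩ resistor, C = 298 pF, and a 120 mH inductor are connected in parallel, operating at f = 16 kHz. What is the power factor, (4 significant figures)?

0.9588

ω = 2πf = 100500 rad/s
X_L = ωL = 12060 Ω
X_C = 1/(ωC) = 33380 Ω
Parallel: admittances add. Y = 1/R + 1/(jωL) + jωC
Y = (0.0001786 − j5.293e-05) S
|Y| = 0.0001863 S → |Z| = 1/|Y| = 5369 Ω, ∠Z = −∠Y = 16.51°
cos φ = cos(16.51°) = 0.9588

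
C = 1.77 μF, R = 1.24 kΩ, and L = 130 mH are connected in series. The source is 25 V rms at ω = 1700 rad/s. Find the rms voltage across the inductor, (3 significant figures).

X_L = ωL = 221 Ω
X_C = 1/(ωC) = 332 Ω
Net reactance X = X_L − X_C = -111 Ω
Z = 1240 − j111 Ω
|Z| = √(1240² + 111²) = 1240 Ω
I = V/|Z| = 20.1 mA
V_L = I·|Z_L| = 0.0201 × 221 = 4.44 V

4.44 V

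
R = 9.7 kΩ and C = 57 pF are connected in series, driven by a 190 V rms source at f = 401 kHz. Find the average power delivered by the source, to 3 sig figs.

2.46 W

ω = 2πf = 2.52e+06 rad/s
X_C = 1/(ωC) = 6960 Ω
Z = 9700 − j6960 Ω
|Z| = √(9700² + 6960²) = 11900 Ω
∠Z = arctan(-6960/9700) = -35.7°
I = V/|Z| = 15.9 mA
P = VI cos φ = 190 × 0.0159 × cos(-35.7°) = 2.46 W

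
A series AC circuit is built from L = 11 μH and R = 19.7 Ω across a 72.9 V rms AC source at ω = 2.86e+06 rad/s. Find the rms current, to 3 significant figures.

X_L = ωL = 31.5 Ω
Z = 19.7 + j31.5 Ω
|Z| = √(19.7² + 31.5²) = 37.1 Ω
I = V/|Z| = 72.9/37.1 = 1.96 A

1.96 A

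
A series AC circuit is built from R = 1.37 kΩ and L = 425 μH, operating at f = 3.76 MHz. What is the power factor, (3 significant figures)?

0.135

ω = 2πf = 2.362e+07 rad/s
X_L = ωL = 10000 Ω
Z = 1370 + j10000 Ω
|Z| = √(1370² + 10000²) = 10100 Ω
∠Z = arctan(10000/1370) = 82.2°
cos φ = cos(82.2°) = 0.135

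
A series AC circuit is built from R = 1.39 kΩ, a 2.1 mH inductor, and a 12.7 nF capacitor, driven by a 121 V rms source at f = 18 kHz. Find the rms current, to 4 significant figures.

82.67 mA

ω = 2πf = 113100 rad/s
X_L = ωL = 237.5 Ω
X_C = 1/(ωC) = 696.2 Ω
Net reactance X = X_L − X_C = -458.7 Ω
Z = 1390 − j458.7 Ω
|Z| = √(1390² + 458.7²) = 1464 Ω
I = V/|Z| = 121/1464 = 82.67 mA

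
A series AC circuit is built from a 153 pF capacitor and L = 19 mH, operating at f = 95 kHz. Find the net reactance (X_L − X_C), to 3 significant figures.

391 Ω

ω = 2πf = 596900 rad/s
X_L = ωL = 11300 Ω
X_C = 1/(ωC) = 10900 Ω
X = 11300 − 10900 = 391 Ω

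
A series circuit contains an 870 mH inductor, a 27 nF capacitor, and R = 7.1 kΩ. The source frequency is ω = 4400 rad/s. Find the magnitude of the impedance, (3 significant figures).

8450 Ω

X_L = ωL = 3830 Ω
X_C = 1/(ωC) = 8420 Ω
Net reactance X = X_L − X_C = -4590 Ω
Z = 7100 − j4590 Ω
|Z| = √(7100² + 4590²) = 8450 Ω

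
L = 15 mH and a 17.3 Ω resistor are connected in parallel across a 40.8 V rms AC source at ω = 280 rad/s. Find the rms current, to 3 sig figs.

X_L = ωL = 4.20 Ω
Parallel: admittances add. Y = 1/R + 1/(jωL)
Y = (0.0578 − j0.238) S
|Y| = 0.245 S → |Z| = 1/|Y| = 4.08 Ω, ∠Z = −∠Y = 76.4°
I = V/|Z| = 40.8/4.08 = 10.0 A

10.0 A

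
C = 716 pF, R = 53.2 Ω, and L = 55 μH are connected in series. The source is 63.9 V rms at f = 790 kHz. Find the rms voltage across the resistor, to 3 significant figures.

63.1 V

ω = 2πf = 4.964e+06 rad/s
X_L = ωL = 273 Ω
X_C = 1/(ωC) = 281 Ω
Net reactance X = X_L − X_C = -8.37 Ω
Z = 53.2 − j8.37 Ω
|Z| = √(53.2² + 8.37²) = 53.9 Ω
I = V/|Z| = 1.19 A
V_R = I·|Z_R| = 1.19 × 53.2 = 63.1 V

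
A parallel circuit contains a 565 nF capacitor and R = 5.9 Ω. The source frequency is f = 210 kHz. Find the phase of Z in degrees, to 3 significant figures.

-77.2°

ω = 2πf = 1.319e+06 rad/s
X_C = 1/(ωC) = 1.34 Ω
Parallel: admittances add. Y = 1/R + jωC
Y = (0.169 + j0.745) S
|Y| = 0.765 S → |Z| = 1/|Y| = 1.31 Ω, ∠Z = −∠Y = -77.2°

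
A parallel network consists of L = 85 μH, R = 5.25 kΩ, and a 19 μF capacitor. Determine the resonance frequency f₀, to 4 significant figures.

ω₀ = 1/√(LC) = 1/√(8.5e-05 × 1.9e-05) = 24880 rad/s
f₀ = ω₀/(2π) = 3.960 kHz

3.960 kHz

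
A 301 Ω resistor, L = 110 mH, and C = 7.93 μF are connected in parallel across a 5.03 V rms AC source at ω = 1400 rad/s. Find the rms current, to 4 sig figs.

X_L = ωL = 154.0 Ω
X_C = 1/(ωC) = 90.07 Ω
Parallel: admittances add. Y = 1/R + 1/(jωL) + jωC
Y = (0.003322 + j0.004608) S
|Y| = 0.005681 S → |Z| = 1/|Y| = 176.0 Ω, ∠Z = −∠Y = -54.21°
I = V/|Z| = 5.03/176.0 = 28.58 mA

28.58 mA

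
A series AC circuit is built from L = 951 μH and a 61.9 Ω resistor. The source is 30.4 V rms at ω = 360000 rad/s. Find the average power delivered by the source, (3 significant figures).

X_L = ωL = 342 Ω
Z = 61.9 + j342 Ω
|Z| = √(61.9² + 342²) = 348 Ω
∠Z = arctan(342/61.9) = 79.8°
I = V/|Z| = 87.4 mA
P = VI cos φ = 30.4 × 0.0874 × cos(79.8°) = 473 mW

473 mW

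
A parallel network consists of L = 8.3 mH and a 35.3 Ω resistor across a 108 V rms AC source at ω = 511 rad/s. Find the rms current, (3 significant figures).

X_L = ωL = 4.24 Ω
Parallel: admittances add. Y = 1/R + 1/(jωL)
Y = (0.0283 − j0.236) S
|Y| = 0.237 S → |Z| = 1/|Y| = 4.21 Ω, ∠Z = −∠Y = 83.1°
I = V/|Z| = 108/4.21 = 25.6 A

25.6 A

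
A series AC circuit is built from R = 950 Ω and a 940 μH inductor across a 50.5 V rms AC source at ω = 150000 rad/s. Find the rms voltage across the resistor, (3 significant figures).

50.0 V

X_L = ωL = 141 Ω
Z = 950 + j141 Ω
|Z| = √(950² + 141²) = 960 Ω
I = V/|Z| = 52.6 mA
V_R = I·|Z_R| = 0.0526 × 950 = 50.0 V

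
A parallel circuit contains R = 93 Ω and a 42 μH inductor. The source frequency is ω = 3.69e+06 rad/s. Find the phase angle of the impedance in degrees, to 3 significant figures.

X_L = ωL = 155 Ω
Parallel: admittances add. Y = 1/R + 1/(jωL)
Y = (0.0108 − j0.00645) S
|Y| = 0.0125 S → |Z| = 1/|Y| = 79.7 Ω, ∠Z = −∠Y = 31.0°

31.0°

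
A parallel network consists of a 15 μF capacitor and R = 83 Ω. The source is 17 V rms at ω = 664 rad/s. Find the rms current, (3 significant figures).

266 mA

X_C = 1/(ωC) = 100 Ω
Parallel: admittances add. Y = 1/R + jωC
Y = (0.0120 + j0.00996) S
|Y| = 0.0156 S → |Z| = 1/|Y| = 64.0 Ω, ∠Z = −∠Y = -39.6°
I = V/|Z| = 17/64.0 = 266 mA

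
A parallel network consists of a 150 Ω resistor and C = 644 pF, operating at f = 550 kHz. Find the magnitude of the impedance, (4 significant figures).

142.3 Ω

ω = 2πf = 3.456e+06 rad/s
X_C = 1/(ωC) = 449.3 Ω
Parallel: admittances add. Y = 1/R + jωC
Y = (0.006667 + j0.002226) S
|Y| = 0.007028 S → |Z| = 1/|Y| = 142.3 Ω, ∠Z = −∠Y = -18.46°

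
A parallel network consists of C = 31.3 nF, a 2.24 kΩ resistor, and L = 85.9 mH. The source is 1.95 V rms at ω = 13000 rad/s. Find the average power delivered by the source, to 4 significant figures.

X_L = ωL = 1117 Ω
X_C = 1/(ωC) = 2458 Ω
Parallel: admittances add. Y = 1/R + 1/(jωL) + jωC
Y = (0.0004464 − j0.0004886) S
|Y| = 0.0006618 S → |Z| = 1/|Y| = 1511 Ω, ∠Z = −∠Y = 47.58°
I = V/|Z| = 1.291 mA
P = VI cos φ = 1.95 × 0.001291 × cos(47.58°) = 1.698 mW

1.698 mW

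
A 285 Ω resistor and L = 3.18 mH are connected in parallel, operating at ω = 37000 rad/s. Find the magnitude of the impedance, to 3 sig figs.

109 Ω

X_L = ωL = 118 Ω
Parallel: admittances add. Y = 1/R + 1/(jωL)
Y = (0.00351 − j0.00850) S
|Y| = 0.00919 S → |Z| = 1/|Y| = 109 Ω, ∠Z = −∠Y = 67.6°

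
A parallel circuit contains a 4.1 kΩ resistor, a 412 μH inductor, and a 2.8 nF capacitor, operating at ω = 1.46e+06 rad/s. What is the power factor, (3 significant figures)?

0.100

X_L = ωL = 602 Ω
X_C = 1/(ωC) = 245 Ω
Parallel: admittances add. Y = 1/R + 1/(jωL) + jωC
Y = (0.000244 + j0.00243) S
|Y| = 0.00244 S → |Z| = 1/|Y| = 410 Ω, ∠Z = −∠Y = -84.3°
cos φ = cos(-84.3°) = 0.100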